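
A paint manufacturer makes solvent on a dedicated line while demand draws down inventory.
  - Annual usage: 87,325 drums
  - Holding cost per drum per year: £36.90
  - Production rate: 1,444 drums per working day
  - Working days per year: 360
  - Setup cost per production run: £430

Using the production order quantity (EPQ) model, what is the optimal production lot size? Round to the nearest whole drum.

d = 87,325/360 = 242.5694 drums/day;  effective holding cost H(1 − d/p) = 36.9·(1 − 242.5694/1444) = 30.70138
Q* = √(2DS / H_eff) = √(2·87,325·430 / 30.70138) ≈ 1,564.01

1,564 drums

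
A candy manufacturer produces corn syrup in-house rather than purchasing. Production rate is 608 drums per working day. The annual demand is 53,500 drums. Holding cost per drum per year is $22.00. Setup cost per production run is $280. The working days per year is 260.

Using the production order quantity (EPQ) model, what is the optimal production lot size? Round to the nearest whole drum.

1,435 drums

Daily demand d = 53,500/260 = 205.769; p = 608; 1 − d/p = 0.66156
EPQ = √(2DS / (H(1 − d/p)))
    = √(2 × 53,500 × 280 / (22 × 0.66156)) ≈ 1,434.74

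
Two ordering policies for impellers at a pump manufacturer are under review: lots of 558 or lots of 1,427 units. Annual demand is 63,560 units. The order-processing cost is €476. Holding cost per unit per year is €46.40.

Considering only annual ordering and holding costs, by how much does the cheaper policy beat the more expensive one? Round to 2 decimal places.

€12,857.33

TC(Q) = (D/Q)S + (Q/2)H
TC(558) = (63,560/558)×476 + (558/2)×46.4 = €67,165.24
TC(1,427) = (63,560/1,427)×476 + (1,427/2)×46.4 = €54,307.91
Lots of 1,427 are cheaper by €12,857.33.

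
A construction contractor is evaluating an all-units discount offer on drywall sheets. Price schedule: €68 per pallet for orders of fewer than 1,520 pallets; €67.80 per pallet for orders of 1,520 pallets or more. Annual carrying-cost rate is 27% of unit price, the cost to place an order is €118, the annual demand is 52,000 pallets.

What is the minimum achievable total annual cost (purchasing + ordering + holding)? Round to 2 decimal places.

€3,543,549.40

H₁ = 27%×€68 = €18.3600;  H₂ = 27%×€67.80 = €18.3060
EOQ₁ = √(2×52,000×118/18.3600) = 817.56  (< 1,520, feasible at tier 1)
EOQ₂ = √(2×52,000×118/18.3060) = 818.77  (< 1,520 → use Q = 1,520 at tier-2 price)
TC(tier 1 (EOQ₁), Q≈817.6) = €3,551,010.46
TC(tier 2, Q≈1,520.0) = €3,543,549.40
Minimum at tier 2: €3,543,549.40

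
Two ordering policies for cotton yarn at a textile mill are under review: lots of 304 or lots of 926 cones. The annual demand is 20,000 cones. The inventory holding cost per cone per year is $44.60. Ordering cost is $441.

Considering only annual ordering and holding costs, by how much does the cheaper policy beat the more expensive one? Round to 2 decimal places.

Annual cost at Q: ordering D·S/Q plus holding Q·H/2.
TC(304) = (20,000/304)×441 + (304/2)×44.6 = $35,792.36
TC(926) = (20,000/926)×441 + (926/2)×44.6 = $30,174.64
Cheaper: Q = 926.  Difference = $5,617.72

$5,617.72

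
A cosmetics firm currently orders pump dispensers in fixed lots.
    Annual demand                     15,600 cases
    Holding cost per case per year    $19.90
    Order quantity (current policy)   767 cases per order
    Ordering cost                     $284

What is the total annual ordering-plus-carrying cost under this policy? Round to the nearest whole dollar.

$13,408

Orders/yr = 15,600/767 = 20.339; ordering cost = 20.339 × $284 = $5,776.27
Average inventory = 767/2 = 383.5; holding cost = 383.5 × $19.9 = $7,631.65
Total = $5,776.27 + $7,631.65 = $13,407.92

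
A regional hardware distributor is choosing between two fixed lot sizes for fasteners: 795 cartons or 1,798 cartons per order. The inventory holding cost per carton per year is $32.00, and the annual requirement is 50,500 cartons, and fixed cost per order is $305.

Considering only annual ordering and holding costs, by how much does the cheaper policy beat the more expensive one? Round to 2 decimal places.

For each Q, cost = (D/Q)·S + (Q/2)·H.
TC(795) = (50,500/795)×305 + (795/2)×32 = $32,094.21
TC(1,798) = (50,500/1,798)×305 + (1,798/2)×32 = $37,334.46
Lots of 795 are cheaper by $5,240.25.

$5,240.25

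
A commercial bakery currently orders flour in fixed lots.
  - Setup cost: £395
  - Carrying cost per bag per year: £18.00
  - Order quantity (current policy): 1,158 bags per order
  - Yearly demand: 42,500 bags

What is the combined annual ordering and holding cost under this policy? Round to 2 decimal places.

Ordering: D/Q × S = 42,500/1,158 × £395 = £14,496.98
Holding:  Q/2 × H = 1,158/2 × £18 = £10,422.00
Total = £14,496.98 + £10,422.00 = £24,918.98

£24,918.98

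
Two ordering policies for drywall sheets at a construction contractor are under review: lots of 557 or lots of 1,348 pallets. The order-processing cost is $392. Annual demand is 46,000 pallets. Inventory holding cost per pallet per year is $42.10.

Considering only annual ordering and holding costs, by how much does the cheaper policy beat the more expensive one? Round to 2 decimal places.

TC(Q) = (D/Q)S + (Q/2)H
TC(557) = (46,000/557)×392 + (557/2)×42.1 = $44,098.28
TC(1,348) = (46,000/1,348)×392 + (1,348/2)×42.1 = $41,752.25
Cheaper: Q = 1,348.  Difference = $2,346.02

$2,346.02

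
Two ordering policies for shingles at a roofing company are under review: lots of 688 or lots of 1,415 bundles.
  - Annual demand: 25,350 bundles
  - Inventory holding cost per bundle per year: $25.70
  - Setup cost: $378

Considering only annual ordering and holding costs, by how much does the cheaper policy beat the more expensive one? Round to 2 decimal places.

$2,186.13

Annual cost at Q: ordering D·S/Q plus holding Q·H/2.
TC(688) = (25,350/688)×378 + (688/2)×25.7 = $22,768.56
TC(1,415) = (25,350/1,415)×378 + (1,415/2)×25.7 = $24,954.69
Lots of 688 are cheaper by $2,186.13.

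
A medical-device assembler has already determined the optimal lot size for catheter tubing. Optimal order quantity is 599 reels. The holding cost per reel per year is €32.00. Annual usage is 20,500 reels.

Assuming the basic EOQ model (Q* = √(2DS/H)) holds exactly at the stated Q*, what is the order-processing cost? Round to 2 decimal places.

From Q* = √(2DS/H) ⇒ Q*² = 2DS/H.
S = Q²H / (2D) = 599² × 32 / (2 × 20,500) = 280.0398

€280.04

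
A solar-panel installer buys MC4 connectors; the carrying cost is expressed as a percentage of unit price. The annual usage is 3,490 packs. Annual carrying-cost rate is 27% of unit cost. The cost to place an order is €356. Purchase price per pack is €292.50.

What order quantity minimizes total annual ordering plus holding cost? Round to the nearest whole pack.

Holding cost per pack per year: H = 27% × €292.5 = €78.9750
Optimal lot size Q* = (2 × 3,490 × €356 / €78.975)^½ ≈ 177.38

177 packs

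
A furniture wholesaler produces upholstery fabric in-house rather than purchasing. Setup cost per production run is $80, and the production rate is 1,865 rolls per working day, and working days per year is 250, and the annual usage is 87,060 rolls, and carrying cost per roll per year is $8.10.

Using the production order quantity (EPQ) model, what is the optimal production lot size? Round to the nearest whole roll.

Daily demand d = 87,060/250 = 348.240; p = 1865; 1 − d/p = 0.81328
EPQ = √(2DS / (H(1 − d/p)))
    = √(2 × 87,060 × 80 / (8.1 × 0.81328)) ≈ 1,454.15

1,454 rolls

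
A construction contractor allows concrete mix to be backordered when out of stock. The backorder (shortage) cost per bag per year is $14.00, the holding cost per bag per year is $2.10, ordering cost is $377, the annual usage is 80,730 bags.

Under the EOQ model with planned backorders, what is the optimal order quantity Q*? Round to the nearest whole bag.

5,774 bags

Q* = √(2DS/H) · √((H + b)/b)
   = √(2 × 80,730 × 377 / 2.1) · √((2.1 + 14) / 14)
   = 5,383.857 × 1.0724 ≈ 5,773.54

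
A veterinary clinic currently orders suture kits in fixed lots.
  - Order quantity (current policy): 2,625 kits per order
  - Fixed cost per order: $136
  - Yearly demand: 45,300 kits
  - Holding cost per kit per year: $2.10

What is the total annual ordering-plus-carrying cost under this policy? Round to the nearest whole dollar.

$5,103

Ordering: D/Q × S = 45,300/2,625 × $136 = $2,346.97
Holding:  Q/2 × H = 2,625/2 × $2.1 = $2,756.25
Total = $2,346.97 + $2,756.25 = $5,103.22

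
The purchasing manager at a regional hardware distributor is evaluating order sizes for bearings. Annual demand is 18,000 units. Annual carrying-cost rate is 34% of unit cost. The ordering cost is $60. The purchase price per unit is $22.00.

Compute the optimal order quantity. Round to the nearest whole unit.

Carrying cost H = $22 × 34% = $7.4800/unit/yr
EOQ = √(2DS/H) = √(2 × 18,000 × 60 / 7.48)
    = √(288,770.05) ≈ 537.37

537 units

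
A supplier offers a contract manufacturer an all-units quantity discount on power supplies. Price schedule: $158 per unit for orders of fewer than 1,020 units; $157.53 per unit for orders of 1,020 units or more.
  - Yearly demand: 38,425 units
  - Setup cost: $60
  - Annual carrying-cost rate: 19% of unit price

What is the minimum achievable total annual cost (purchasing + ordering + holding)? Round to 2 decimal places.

$6,070,615.20

H₁ = 19%×$158 = $30.0200;  H₂ = 19%×$157.53 = $29.9307
EOQ₁ = √(2×38,425×60/30.0200) = 391.92  (< 1,020, feasible at tier 1)
EOQ₂ = √(2×38,425×60/29.9307) = 392.50  (< 1,020 → use Q = 1,020 at tier-2 price)
TC(tier 1 (EOQ₁), Q≈391.9) = $6,082,915.30
TC(tier 2, Q≈1,020.0) = $6,070,615.20
Minimum at tier 2: $6,070,615.20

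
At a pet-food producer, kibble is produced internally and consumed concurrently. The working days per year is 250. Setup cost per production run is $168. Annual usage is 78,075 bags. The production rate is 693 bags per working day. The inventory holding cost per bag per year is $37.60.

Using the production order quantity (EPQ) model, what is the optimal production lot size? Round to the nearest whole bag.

1,127 bags

Daily demand d = 78,075/250 = 312.300; p = 693; 1 − d/p = 0.54935
EPQ = √(2DS / (H(1 − d/p)))
    = √(2 × 78,075 × 168 / (37.6 × 0.54935)) ≈ 1,126.96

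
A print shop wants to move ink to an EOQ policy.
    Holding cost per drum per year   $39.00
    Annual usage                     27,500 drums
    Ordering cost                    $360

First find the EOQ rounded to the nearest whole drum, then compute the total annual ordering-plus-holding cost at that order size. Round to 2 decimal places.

EOQ = √(2DS/H) = √(2 × 27,500 × 360 / 39)
    = √(507,692.31) ≈ 712.53 → Q = 713 drums
Annual ordering cost = (D/Q)·S = (27,500/713) × 360 = $13,884.99
Annual holding cost  = (Q/2)·H = (713/2) × 39 = $13,903.50
Total = $13,884.99 + $13,903.50 = $27,788.49

$27,788.49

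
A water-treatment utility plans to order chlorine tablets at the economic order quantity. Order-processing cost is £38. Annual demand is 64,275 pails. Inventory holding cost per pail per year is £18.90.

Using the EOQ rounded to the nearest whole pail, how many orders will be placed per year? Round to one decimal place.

Q* = √(2·D·S / H) = √(2·64,275·38 / 18.9) = √258,460.3 ≈ 508.39 → Q = 508
N = D/Q = 64,275/508 ≈ 126.526 orders/yr

126.5 orders per year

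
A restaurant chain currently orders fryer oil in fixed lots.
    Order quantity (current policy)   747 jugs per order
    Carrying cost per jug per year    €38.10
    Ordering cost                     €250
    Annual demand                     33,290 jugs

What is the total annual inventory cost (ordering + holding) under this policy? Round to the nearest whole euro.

€25,372

Annual ordering cost = (D/Q)·S = (33,290/747) × 250 = €11,141.23
Annual holding cost  = (Q/2)·H = (747/2) × 38.1 = €14,230.35
Total = €11,141.23 + €14,230.35 = €25,371.58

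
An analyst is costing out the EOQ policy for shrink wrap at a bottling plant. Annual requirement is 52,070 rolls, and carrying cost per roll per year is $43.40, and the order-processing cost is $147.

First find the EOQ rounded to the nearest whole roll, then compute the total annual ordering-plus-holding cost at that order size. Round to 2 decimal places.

$25,775.81

2DS/H = 2·52,070·147/43.4 = 352,732.26
EOQ = √352,732.26 ≈ 593.91 → Q = 594 rolls
Ordering: D/Q × S = 52,070/594 × $147 = $12,886.01
Holding:  Q/2 × H = 594/2 × $43.4 = $12,889.80
Total = $12,886.01 + $12,889.80 = $25,775.81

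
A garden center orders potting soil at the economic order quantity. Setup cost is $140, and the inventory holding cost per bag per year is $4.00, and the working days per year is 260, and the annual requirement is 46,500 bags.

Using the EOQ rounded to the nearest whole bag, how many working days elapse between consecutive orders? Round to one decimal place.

2DS/H = 2·46,500·140/4 = 3,255,000.00
EOQ = √3,255,000.00 ≈ 1,804.16 → Q = 1,804 bags
Cycle time = (working days × Q)/D = (260 × 1,804) / 46,500 = 10.087 days

10.1 days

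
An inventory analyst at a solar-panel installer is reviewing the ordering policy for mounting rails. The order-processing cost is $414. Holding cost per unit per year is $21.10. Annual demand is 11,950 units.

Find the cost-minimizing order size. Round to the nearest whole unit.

685 units

Optimal lot size Q* = (2 × 11,950 × $414 / $21.1)^½ ≈ 684.79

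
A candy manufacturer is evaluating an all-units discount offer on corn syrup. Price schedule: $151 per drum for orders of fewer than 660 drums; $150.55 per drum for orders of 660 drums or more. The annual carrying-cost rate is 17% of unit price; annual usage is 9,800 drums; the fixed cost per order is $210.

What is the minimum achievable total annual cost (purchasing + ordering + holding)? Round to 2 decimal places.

$1,486,954.04

H₁ = 17%×$151 = $25.6700;  H₂ = 17%×$150.55 = $25.5935
EOQ₁ = √(2×9,800×210/25.6700) = 400.43  (< 660, feasible at tier 1)
EOQ₂ = √(2×9,800×210/25.5935) = 401.03  (< 660 → use Q = 660 at tier-2 price)
TC(tier 1 (EOQ₁), Q≈400.4) = $1,490,078.99
TC(tier 2, Q≈660.0) = $1,486,954.04
Minimum at tier 2: $1,486,954.04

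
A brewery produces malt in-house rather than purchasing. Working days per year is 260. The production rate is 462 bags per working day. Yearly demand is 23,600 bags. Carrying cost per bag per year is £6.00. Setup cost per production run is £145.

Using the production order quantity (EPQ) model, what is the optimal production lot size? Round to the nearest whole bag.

d = 23,600/260 = 90.7692 bags/day;  effective holding cost H(1 − d/p) = 6·(1 − 90.7692/462) = 4.82118
Q* = √(2DS / H_eff) = √(2·23,600·145 / 4.82118) ≈ 1,191.46

1,191 bags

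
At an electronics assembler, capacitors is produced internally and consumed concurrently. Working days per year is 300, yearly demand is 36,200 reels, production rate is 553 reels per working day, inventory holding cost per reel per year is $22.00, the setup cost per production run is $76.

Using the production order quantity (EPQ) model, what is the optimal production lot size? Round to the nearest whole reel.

566 reels

d = 36,200/300 = 120.6667 reels/day;  effective holding cost H(1 − d/p) = 22·(1 − 120.6667/553) = 17.19952
Q* = √(2DS / H_eff) = √(2·36,200·76 / 17.19952) ≈ 565.61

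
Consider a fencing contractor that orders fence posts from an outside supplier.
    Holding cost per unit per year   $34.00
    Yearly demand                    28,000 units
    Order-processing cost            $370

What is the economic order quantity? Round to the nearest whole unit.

Optimal lot size Q* = (2 × 28,000 × $370 / $34)^½ ≈ 780.65

781 units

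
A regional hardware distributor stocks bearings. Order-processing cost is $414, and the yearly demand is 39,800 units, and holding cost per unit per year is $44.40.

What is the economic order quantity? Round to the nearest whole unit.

EOQ = √(2DS/H) = √(2 × 39,800 × 414 / 44.4)
    = √(742,216.22) ≈ 861.52

862 units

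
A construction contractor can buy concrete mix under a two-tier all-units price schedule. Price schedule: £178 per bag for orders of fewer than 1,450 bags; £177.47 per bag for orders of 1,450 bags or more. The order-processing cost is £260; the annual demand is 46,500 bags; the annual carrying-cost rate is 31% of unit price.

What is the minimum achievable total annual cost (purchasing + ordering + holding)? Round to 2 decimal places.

£8,300,579.31

H₁ = 31%×£178 = £55.1800;  H₂ = 31%×£177.47 = £55.0157
EOQ₁ = √(2×46,500×260/55.1800) = 661.97  (< 1,450, feasible at tier 1)
EOQ₂ = √(2×46,500×260/55.0157) = 662.96  (< 1,450 → use Q = 1,450 at tier-2 price)
TC(tier 1 (EOQ₁), Q≈662.0) = £8,313,527.42
TC(tier 2, Q≈1,450.0) = £8,300,579.31
Minimum at tier 2: £8,300,579.31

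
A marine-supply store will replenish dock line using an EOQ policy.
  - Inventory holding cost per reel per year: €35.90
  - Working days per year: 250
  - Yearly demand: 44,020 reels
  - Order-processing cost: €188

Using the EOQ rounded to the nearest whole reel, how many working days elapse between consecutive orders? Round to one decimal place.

EOQ = √(2DS/H) = √(2 × 44,020 × 188 / 35.9)
    = √(461,045.13) ≈ 679.00 → Q = 679 reels
Cycle time = (working days × Q)/D = (250 × 679) / 44,020 = 3.856 days

3.9 days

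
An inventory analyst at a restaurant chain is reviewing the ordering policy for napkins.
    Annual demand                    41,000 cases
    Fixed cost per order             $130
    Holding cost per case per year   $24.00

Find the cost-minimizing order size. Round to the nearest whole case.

666 cases

2DS/H = 2·41,000·130/24 = 444,166.67
EOQ = √444,166.67 ≈ 666.46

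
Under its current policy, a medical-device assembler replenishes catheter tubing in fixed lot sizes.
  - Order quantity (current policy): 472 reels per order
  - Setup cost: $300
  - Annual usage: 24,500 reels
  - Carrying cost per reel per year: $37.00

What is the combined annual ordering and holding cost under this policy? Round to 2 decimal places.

$24,304.03

Orders/yr = 24,500/472 = 51.907; ordering cost = 51.907 × $300 = $15,572.03
Average inventory = 472/2 = 236; holding cost = 236 × $37 = $8,732.00
Total = $15,572.03 + $8,732.00 = $24,304.03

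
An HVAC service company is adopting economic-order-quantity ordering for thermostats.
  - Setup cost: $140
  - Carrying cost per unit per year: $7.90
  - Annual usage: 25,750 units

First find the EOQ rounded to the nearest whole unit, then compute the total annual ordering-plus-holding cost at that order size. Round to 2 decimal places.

$7,547.12

2DS/H = 2·25,750·140/7.9 = 912,658.23
EOQ = √912,658.23 ≈ 955.33 → Q = 955 units
Annual ordering cost = (D/Q)·S = (25,750/955) × 140 = $3,774.87
Annual holding cost  = (Q/2)·H = (955/2) × 7.9 = $3,772.25
Total = $3,774.87 + $3,772.25 = $7,547.12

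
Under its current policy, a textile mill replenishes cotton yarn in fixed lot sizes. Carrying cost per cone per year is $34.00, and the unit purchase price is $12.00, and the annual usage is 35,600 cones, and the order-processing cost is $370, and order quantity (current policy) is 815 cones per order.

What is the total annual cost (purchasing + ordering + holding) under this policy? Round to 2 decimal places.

Orders/yr = 35,600/815 = 43.681; ordering cost = 43.681 × $370 = $16,161.96
Average inventory = 815/2 = 407.5; holding cost = 407.5 × $34 = $13,855.00
Purchase cost = D·C = 35,600 × 12 = $427,200.00
Total = $16,161.96 + $13,855.00 + $427,200.00 = $457,216.96

$457,216.96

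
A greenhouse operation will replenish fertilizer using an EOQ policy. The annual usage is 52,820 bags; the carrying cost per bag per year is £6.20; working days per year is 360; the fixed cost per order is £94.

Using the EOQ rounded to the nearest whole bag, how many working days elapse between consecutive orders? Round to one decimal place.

8.6 days

Q* = √(2·D·S / H) = √(2·52,820·94 / 6.2) = √1,601,638.7 ≈ 1,265.56 → Q = 1,266 bags
Days between orders = 360 / (D/Q) = 360 / 41.722 ≈ 8.629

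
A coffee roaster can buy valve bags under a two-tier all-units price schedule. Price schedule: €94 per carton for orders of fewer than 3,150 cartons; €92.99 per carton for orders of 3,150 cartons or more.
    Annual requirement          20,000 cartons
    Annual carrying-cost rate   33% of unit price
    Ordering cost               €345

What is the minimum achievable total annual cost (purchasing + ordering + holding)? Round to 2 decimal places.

€1,900,690.00

H₁ = 33%×€94 = €31.0200;  H₂ = 33%×€92.99 = €30.6867
EOQ₁ = √(2×20,000×345/31.0200) = 666.99  (< 3,150, feasible at tier 1)
EOQ₂ = √(2×20,000×345/30.6867) = 670.60  (< 3,150 → use Q = 3,150 at tier-2 price)
TC(tier 1 (EOQ₁), Q≈667.0) = €1,900,690.00
TC(tier 2, Q≈3,150.0) = €1,910,322.03
Minimum at tier 1 (EOQ₁): €1,900,690.00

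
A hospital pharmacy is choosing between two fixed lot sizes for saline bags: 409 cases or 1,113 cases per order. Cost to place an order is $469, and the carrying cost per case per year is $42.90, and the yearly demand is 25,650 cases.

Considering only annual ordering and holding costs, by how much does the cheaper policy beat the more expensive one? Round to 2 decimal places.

$3,503.55

For each Q, cost = (D/Q)·S + (Q/2)·H.
TC(409) = (25,650/409)×469 + (409/2)×42.9 = $38,185.89
TC(1,113) = (25,650/1,113)×469 + (1,113/2)×42.9 = $34,682.34
Lots of 1,113 are cheaper by $3,503.55.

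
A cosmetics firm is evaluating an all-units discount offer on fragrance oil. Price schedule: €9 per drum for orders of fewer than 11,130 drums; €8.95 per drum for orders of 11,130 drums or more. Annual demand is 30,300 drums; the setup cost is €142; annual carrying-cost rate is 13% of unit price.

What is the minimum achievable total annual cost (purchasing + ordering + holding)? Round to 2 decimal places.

€275,873.02

H₁ = 13%×€9 = €1.1700;  H₂ = 13%×€8.95 = €1.1635
EOQ₁ = √(2×30,300×142/1.1700) = 2,711.99  (< 11,130, feasible at tier 1)
EOQ₂ = √(2×30,300×142/1.1635) = 2,719.55  (< 11,130 → use Q = 11,130 at tier-2 price)
TC(tier 1 (EOQ₁), Q≈2,712.0) = €275,873.02
TC(tier 2, Q≈11,130.0) = €278,046.45
Minimum at tier 1 (EOQ₁): €275,873.02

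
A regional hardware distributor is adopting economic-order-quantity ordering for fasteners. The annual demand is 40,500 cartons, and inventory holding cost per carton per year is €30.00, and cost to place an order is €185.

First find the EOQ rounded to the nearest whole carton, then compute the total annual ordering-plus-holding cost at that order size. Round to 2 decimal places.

€21,202.60

Q* = √(2·D·S / H) = √(2·40,500·185 / 30) = √499,500.0 ≈ 706.75 → Q = 707 cartons
Ordering: D/Q × S = 40,500/707 × €185 = €10,597.60
Holding:  Q/2 × H = 707/2 × €30 = €10,605.00
Total = €10,597.60 + €10,605.00 = €21,202.60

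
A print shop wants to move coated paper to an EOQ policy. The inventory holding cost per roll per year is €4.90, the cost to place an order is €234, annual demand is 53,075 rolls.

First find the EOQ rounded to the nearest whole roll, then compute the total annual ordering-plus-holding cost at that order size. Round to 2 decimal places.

Q* = √(2·D·S / H) = √(2·53,075·234 / 4.9) = √5,069,204.1 ≈ 2,251.49 → Q = 2,251 rolls
Annual ordering cost = (D/Q)·S = (53,075/2,251) × 234 = €5,517.35
Annual holding cost  = (Q/2)·H = (2,251/2) × 4.9 = €5,514.95
Total = €5,517.35 + €5,514.95 = €11,032.30

€11,032.30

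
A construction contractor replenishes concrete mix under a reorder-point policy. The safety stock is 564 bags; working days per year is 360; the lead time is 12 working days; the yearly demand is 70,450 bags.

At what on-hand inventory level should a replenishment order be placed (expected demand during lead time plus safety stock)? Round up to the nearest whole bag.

Daily demand d = 70,450 / 360 = 195.694 bags/day
Demand during lead time = 195.694 × 12 = 2,348.33
Reorder point = 2,348.33 + 564 = 2,912.33 → round up

2,913 bags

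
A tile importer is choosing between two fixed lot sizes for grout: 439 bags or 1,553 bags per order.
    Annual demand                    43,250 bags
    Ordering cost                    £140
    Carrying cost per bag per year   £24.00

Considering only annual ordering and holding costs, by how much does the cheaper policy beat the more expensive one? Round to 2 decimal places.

For each Q, cost = (D/Q)·S + (Q/2)·H.
TC(439) = (43,250/439)×140 + (439/2)×24 = £19,060.71
TC(1,553) = (43,250/1,553)×140 + (1,553/2)×24 = £22,534.91
|ΔTC| = |£19,060.71 − £22,534.91| = £3,474.19

£3,474.19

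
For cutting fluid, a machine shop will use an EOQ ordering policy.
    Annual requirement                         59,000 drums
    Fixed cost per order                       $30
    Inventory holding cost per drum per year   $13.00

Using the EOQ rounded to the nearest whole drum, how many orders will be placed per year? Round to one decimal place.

Optimal lot size Q* = (2 × 59,000 × $30 / $13)^½ ≈ 521.83 → Q = 522
N = D/Q = 59,000/522 ≈ 113.027 orders/yr

113.0 orders per year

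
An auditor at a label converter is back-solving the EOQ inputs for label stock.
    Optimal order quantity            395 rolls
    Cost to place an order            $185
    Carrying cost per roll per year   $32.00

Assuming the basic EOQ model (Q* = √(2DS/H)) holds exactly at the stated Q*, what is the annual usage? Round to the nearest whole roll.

EOQ relation: Q² = 2DS/H, so rearrange for the unknown.
D = Q²H / (2S) = 395² × 32 / (2 × 185) = 13,494.05

13,494 rolls per year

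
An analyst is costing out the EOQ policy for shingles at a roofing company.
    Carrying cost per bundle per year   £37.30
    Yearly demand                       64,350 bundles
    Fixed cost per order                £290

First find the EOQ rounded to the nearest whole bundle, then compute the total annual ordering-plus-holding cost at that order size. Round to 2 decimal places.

Optimal lot size Q* = (2 × 64,350 × £290 / £37.3)^½ ≈ 1,000.31 → Q = 1,000 bundles
Ordering: D/Q × S = 64,350/1,000 × £290 = £18,661.50
Holding:  Q/2 × H = 1,000/2 × £37.3 = £18,650.00
Total = £18,661.50 + £18,650.00 = £37,311.50

£37,311.50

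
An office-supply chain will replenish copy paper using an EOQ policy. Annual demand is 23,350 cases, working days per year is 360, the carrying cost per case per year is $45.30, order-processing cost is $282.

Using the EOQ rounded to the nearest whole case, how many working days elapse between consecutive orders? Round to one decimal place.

Optimal lot size Q* = (2 × 23,350 × $282 / $45.3)^½ ≈ 539.18 → Q = 539 cases
Cycle time = (working days × Q)/D = (360 × 539) / 23,350 = 8.310 days

8.3 days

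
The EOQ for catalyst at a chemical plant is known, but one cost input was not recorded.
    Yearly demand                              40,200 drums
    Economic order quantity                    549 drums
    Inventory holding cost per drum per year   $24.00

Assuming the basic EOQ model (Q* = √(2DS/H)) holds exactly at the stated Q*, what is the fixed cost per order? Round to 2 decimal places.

$89.97

Since Q* = (2DS/H)^½, squaring gives Q*²·H = 2DS.
S = Q²H / (2D) = 549² × 24 / (2 × 40,200) = 89.9704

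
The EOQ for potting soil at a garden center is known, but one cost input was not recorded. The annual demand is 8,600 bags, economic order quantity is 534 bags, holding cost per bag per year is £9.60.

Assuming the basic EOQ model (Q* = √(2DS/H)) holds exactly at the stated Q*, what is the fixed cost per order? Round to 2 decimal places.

From Q* = √(2DS/H) ⇒ Q*² = 2DS/H.
S = Q²H / (2D) = 534² × 9.6 / (2 × 8,600) = 159.1568

£159.16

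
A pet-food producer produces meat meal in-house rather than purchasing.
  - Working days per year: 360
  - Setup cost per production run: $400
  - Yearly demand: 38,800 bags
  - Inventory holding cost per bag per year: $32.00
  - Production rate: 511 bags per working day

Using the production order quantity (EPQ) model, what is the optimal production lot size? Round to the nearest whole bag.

1,109 bags

d = 38,800/360 = 107.7778 bags/day;  effective holding cost H(1 − d/p) = 32·(1 − 107.7778/511) = 25.25071
Q* = √(2DS / H_eff) = √(2·38,800·400 / 25.25071) ≈ 1,108.73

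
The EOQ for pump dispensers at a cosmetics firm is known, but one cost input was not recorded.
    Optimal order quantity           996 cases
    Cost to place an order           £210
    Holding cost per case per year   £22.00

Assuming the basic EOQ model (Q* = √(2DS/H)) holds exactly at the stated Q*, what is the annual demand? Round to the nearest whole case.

From Q* = √(2DS/H) ⇒ Q*² = 2DS/H.
D = Q²H / (2S) = 996² × 22 / (2 × 210) = 51,962.74

51,963 cases per year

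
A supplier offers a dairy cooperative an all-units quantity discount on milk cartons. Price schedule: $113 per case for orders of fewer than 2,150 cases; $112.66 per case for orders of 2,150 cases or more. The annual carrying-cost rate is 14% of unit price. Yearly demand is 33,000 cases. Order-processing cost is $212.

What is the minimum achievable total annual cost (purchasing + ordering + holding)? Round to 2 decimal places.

$3,737,989.28

H₁ = 14%×$113 = $15.8200;  H₂ = 14%×$112.66 = $15.7724
EOQ₁ = √(2×33,000×212/15.8200) = 940.45  (< 2,150, feasible at tier 1)
EOQ₂ = √(2×33,000×212/15.7724) = 941.87  (< 2,150 → use Q = 2,150 at tier-2 price)
TC(tier 1 (EOQ₁), Q≈940.5) = $3,743,877.95
TC(tier 2, Q≈2,150.0) = $3,737,989.28
Minimum at tier 2: $3,737,989.28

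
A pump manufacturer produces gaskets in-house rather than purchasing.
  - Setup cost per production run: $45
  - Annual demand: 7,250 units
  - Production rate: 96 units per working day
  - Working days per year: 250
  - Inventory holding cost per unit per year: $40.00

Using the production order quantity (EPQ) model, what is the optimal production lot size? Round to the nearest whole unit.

153 units

Daily demand d = 7,250/250 = 29.000; p = 96; 1 − d/p = 0.69792
EPQ = √(2DS / (H(1 − d/p)))
    = √(2 × 7,250 × 45 / (40 × 0.69792)) ≈ 152.88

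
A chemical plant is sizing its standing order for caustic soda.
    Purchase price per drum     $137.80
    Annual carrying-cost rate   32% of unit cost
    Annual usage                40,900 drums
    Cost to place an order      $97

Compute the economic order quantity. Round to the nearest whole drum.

Carrying cost H = $137.8 × 32% = $44.0960/drum/yr
Optimal lot size Q* = (2 × 40,900 × $97 / $44.096)^½ ≈ 424.19

424 drums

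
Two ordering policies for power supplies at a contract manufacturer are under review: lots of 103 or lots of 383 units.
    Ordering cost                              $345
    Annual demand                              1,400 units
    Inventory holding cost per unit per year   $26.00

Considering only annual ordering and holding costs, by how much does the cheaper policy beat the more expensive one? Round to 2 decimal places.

Annual cost at Q: ordering D·S/Q plus holding Q·H/2.
TC(103) = (1,400/103)×345 + (103/2)×26 = $6,028.32
TC(383) = (1,400/383)×345 + (383/2)×26 = $6,240.10
Cheaper: Q = 103.  Difference = $211.78

$211.78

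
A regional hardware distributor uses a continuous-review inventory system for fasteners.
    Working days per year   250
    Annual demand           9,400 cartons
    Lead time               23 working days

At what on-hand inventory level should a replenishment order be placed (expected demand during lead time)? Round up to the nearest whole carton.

Daily demand d = 9,400 / 250 = 37.600 cartons/day
Demand during lead time = 37.600 × 23 = 864.80
Reorder point = 864.80 → round up

865 cartons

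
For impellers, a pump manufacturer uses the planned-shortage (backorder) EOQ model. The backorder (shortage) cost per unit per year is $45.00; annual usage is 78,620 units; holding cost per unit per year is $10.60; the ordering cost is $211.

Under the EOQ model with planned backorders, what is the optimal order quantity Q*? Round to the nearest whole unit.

1,967 units

Q* = √(2DS/H) · √((H + b)/b)
   = √(2 × 78,620 × 211 / 10.6) · √((10.6 + 45) / 45)
   = 1,769.171 × 1.1116 ≈ 1,966.53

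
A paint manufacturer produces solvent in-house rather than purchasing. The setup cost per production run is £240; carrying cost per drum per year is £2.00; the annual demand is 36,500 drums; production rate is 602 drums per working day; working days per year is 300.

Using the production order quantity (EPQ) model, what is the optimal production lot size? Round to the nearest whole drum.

3,313 drums

d = 36,500/300 = 121.6667 drums/day;  effective holding cost H(1 − d/p) = 2·(1 − 121.6667/602) = 1.59579
Q* = √(2DS / H_eff) = √(2·36,500·240 / 1.59579) ≈ 3,313.44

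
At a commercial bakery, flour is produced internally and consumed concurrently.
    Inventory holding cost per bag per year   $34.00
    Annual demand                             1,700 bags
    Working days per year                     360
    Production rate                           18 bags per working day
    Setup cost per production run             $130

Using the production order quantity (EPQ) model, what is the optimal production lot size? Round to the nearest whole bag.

Daily demand d = 1,700/360 = 4.722; p = 18; 1 − d/p = 0.73765
EPQ = √(2DS / (H(1 − d/p)))
    = √(2 × 1,700 × 130 / (34 × 0.73765)) ≈ 132.75

133 bags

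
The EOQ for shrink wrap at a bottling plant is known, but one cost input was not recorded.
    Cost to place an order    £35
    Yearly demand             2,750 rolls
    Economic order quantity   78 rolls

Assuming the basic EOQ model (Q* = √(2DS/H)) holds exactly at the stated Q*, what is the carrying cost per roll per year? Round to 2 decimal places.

EOQ relation: Q² = 2DS/H, so rearrange for the unknown.
H = 2DS / Q² = 2 × 2,750 × 35 / 78² = 31.6404

£31.64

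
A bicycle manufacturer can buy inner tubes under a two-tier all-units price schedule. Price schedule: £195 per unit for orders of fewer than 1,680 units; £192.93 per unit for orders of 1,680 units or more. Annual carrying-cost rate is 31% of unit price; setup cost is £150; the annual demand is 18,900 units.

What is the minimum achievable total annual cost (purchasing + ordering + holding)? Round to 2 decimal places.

H₁ = 31%×£195 = £60.4500;  H₂ = 31%×£192.93 = £59.8083
EOQ₁ = √(2×18,900×150/60.4500) = 306.26  (< 1,680, feasible at tier 1)
EOQ₂ = √(2×18,900×150/59.8083) = 307.90  (< 1,680 → use Q = 1,680 at tier-2 price)
TC(tier 1 (EOQ₁), Q≈306.3) = £3,704,013.55
TC(tier 2, Q≈1,680.0) = £3,698,303.47
Minimum at tier 2: £3,698,303.47

£3,698,303.47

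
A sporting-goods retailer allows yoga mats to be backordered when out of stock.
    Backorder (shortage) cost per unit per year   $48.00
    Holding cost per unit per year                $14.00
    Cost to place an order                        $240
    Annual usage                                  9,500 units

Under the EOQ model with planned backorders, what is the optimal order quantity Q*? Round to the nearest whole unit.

649 units

Basic EOQ = √(2·9,500·240/14) = 570.714
Backorder adjustment √((H+b)/b) = √((14+48)/48) = 1.1365
Q* = 570.714 × 1.1365 ≈ 648.62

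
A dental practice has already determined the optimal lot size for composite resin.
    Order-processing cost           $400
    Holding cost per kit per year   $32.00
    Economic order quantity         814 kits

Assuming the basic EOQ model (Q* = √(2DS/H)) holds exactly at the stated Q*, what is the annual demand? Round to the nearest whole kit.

From Q* = √(2DS/H) ⇒ Q*² = 2DS/H.
D = Q²H / (2S) = 814² × 32 / (2 × 400) = 26,503.84

26,504 kits per year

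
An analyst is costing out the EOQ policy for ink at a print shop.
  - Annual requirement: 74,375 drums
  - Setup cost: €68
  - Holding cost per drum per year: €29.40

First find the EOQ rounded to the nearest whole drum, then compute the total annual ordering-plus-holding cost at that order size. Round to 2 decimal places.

Optimal lot size Q* = (2 × 74,375 × €68 / €29.4)^½ ≈ 586.56 → Q = 587 drums
Ordering: D/Q × S = 74,375/587 × €68 = €8,615.84
Holding:  Q/2 × H = 587/2 × €29.4 = €8,628.90
Total = €8,615.84 + €8,628.90 = €17,244.74

€17,244.74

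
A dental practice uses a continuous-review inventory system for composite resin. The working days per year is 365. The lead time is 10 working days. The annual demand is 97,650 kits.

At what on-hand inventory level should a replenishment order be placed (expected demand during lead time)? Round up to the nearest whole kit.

2,676 kits

Daily demand d = 97,650 / 365 = 267.534 kits/day
Demand during lead time = 267.534 × 10 = 2,675.34
Reorder point = 2,675.34 → round up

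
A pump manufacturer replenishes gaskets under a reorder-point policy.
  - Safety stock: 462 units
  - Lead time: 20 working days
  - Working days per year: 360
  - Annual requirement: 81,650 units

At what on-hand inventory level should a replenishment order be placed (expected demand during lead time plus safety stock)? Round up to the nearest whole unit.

4,999 units

Daily demand d = 81,650 / 360 = 226.806 units/day
Demand during lead time = 226.806 × 20 = 4,536.11
Reorder point = 4,536.11 + 462 = 4,998.11 → round up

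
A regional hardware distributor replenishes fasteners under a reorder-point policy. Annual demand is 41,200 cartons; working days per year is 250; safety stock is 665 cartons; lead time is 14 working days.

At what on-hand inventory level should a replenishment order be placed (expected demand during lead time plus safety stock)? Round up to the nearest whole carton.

Daily demand d = 41,200 / 250 = 164.800 cartons/day
Demand during lead time = 164.800 × 14 = 2,307.20
Reorder point = 2,307.20 + 665 = 2,972.20 → round up

2,973 cartons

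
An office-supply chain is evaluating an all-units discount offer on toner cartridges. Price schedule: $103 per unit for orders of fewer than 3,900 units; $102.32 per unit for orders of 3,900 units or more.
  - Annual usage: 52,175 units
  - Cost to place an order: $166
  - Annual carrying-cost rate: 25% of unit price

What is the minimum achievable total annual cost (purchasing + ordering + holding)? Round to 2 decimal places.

H₁ = 25%×$103 = $25.7500;  H₂ = 25%×$102.32 = $25.5800
EOQ₁ = √(2×52,175×166/25.7500) = 820.18  (< 3,900, feasible at tier 1)
EOQ₂ = √(2×52,175×166/25.5800) = 822.91  (< 3,900 → use Q = 3,900 at tier-2 price)
TC(tier 1 (EOQ₁), Q≈820.2) = $5,395,144.76
TC(tier 2, Q≈3,900.0) = $5,390,647.78
Minimum at tier 2: $5,390,647.78

$5,390,647.78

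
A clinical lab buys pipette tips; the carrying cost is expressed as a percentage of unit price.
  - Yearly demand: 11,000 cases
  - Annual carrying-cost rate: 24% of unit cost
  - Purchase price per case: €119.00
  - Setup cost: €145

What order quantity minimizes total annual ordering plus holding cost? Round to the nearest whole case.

H = i·C = 0.24 × €119 = €28.5600 per case-year
EOQ = √(2DS/H) = √(2 × 11,000 × 145 / 28.56)
    = √(111,694.68) ≈ 334.21

334 cases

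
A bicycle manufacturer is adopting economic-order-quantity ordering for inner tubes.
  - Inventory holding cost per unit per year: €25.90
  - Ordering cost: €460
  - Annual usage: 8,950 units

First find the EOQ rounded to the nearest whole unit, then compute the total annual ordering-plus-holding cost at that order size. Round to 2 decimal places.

€14,603.45

2DS/H = 2·8,950·460/25.9 = 317,915.06
EOQ = √317,915.06 ≈ 563.84 → Q = 564 units
Ordering: D/Q × S = 8,950/564 × €460 = €7,299.65
Holding:  Q/2 × H = 564/2 × €25.9 = €7,303.80
Total = €7,299.65 + €7,303.80 = €14,603.45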